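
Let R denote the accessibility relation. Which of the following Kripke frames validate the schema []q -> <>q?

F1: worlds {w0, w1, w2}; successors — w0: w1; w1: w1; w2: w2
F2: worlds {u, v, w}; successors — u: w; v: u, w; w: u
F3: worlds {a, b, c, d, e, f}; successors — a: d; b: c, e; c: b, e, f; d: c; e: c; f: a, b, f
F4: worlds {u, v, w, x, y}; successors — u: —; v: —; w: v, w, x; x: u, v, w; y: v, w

This is the axiom for seriality; its first-order frame correspondent is forall x exists y Rxy.
F1: ✓.
F2: ✓.
F3: ✓.
F4: fails — world u has no successor.

F1, F2, F3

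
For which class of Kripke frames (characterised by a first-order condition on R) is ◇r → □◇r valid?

the Euclidean property

Suppose ◇r→□◇r is valid. Take Rxy, Rxz and set V(r)={y}. Then ◇r at x, so □◇r at x, so ◇r at z, so some w with Rzw has r; w=y, i.e. Rzy. By symmetry of the argument, Ryz.
Conversely, any frame satisfying ∀x ∀y ∀z (Rxy ∧ Rxz → Ryz) validates the schema.
Frame condition: ∀x ∀y ∀z (Rxy ∧ Rxz → Ryz).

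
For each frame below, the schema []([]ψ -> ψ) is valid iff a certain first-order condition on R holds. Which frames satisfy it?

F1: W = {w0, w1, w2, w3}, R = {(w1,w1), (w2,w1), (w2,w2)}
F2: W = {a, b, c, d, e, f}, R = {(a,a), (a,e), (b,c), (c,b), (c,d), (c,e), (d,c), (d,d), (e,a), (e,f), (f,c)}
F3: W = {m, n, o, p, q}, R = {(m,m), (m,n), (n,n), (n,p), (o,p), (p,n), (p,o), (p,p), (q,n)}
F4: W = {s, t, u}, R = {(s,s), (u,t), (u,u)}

Frame correspondent (Sahlqvist): forall x forall y (Rxy -> Ryy) — i.e. shift-reflexivity.
F1: ✓.
F2: fails — Rbc but not Rcc.
F3: fails — Rpo but not Roo.
F4: fails — Rut but not Rtt.
Valid on: F1.

F1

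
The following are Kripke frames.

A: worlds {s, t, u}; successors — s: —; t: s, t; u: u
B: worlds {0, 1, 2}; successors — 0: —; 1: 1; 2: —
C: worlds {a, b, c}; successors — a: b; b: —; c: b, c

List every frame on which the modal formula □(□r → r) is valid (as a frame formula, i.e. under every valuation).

This is the axiom for shift-reflexivity; its first-order frame correspondent is ∀x ∀y (Rxy → Ryy).
A: fails — Rts but not Rss.
B: holds.
C: fails — Rab but not Rbb.

B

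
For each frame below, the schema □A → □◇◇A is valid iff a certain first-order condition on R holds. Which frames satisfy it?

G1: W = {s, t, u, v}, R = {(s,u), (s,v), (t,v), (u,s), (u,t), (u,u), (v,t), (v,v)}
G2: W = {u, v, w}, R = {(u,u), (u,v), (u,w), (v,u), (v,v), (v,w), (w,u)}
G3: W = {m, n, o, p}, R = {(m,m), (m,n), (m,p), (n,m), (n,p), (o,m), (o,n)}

This is the axiom for a generalized confluence (Geach) condition; its first-order frame correspondent is ∀x ∀z (xRz → ∃w (xRw ∧ zR²w)).
G1: satisfies the condition.
G2: satisfies the condition.
G3: fails — mRp but no w with mRw and pR²w.
Valid on: G1, G2.

G1, G2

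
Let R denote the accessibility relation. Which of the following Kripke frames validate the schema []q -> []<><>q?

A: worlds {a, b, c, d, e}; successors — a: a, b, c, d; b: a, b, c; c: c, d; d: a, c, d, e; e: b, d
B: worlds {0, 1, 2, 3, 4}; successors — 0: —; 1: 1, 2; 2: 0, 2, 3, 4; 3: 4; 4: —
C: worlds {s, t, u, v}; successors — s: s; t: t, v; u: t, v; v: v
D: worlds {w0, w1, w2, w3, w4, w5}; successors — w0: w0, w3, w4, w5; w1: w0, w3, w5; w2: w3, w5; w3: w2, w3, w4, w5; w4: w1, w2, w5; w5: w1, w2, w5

A, C, D

The schema corresponds to a generalized confluence (Geach) condition: forall x forall z (xRz -> exists w (xRw & z R^2 w)).
A: condition met.
B: fails — 2R0 but no w with 2Rw and 0R²w.
C: condition met.
D: condition met.
Valid on: A, C, D.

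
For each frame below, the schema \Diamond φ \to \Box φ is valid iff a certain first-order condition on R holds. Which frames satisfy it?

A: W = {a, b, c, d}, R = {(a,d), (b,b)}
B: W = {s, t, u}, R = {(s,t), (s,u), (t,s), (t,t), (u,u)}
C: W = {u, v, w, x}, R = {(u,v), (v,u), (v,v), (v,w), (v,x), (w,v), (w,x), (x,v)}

Frame correspondent (Sahlqvist): \forall x \forall y \forall z (Rxy \wedge Rxz \to y = z) — i.e. partial functionality.
A: satisfies the condition.
B: fails — s sees both t and u.
C: fails — v sees both u and v.
Valid on: A.

A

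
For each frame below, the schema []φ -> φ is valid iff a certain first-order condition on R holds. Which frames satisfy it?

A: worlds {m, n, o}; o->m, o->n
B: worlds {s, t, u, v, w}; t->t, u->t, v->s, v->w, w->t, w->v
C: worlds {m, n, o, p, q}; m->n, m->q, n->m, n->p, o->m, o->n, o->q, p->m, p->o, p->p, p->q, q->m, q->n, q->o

Frame correspondent (Sahlqvist): forall x Rxx — i.e. reflexivity.
A: fails — world m does not see itself.
B: fails — world s does not see itself.
C: fails — world m does not see itself.

none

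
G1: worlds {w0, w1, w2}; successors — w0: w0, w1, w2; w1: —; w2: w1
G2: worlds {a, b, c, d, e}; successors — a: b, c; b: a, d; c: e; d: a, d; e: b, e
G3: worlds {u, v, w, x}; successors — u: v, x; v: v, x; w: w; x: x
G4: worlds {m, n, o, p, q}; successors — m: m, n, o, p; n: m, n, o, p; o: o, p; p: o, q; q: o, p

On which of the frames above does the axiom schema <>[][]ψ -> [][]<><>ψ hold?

Frame correspondent (Sahlqvist): forall x forall y forall z ((xRy & x R^2 z) -> exists w (y R^2 w & z R^2 w)) — i.e. a generalized confluence (Geach) condition.
G1: fails — w0Rw0, w0R²w1 but no w with w0R²w and w1R²w.
G2: satisfies the condition.
G3: satisfies the condition.
G4: satisfies the condition.
Valid on: G2, G3, G4.

G2, G3, G4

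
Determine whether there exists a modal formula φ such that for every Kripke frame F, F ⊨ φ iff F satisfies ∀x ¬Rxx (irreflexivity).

Any modally definable frame class is closed under surjective bounded morphisms.
The 2-cycle (worlds a,b with a→b→a) is irreflexive, and the map sending every world to a single reflexive point • is a surjective bounded morphism (forth: every edge maps to (•,•); back: every world has a successor). So any modal formula valid on the 2-cycle is also valid on the reflexive point, which is not irreflexive.
Hence irreflexivity is not modally definable.

Not definable by any modal formula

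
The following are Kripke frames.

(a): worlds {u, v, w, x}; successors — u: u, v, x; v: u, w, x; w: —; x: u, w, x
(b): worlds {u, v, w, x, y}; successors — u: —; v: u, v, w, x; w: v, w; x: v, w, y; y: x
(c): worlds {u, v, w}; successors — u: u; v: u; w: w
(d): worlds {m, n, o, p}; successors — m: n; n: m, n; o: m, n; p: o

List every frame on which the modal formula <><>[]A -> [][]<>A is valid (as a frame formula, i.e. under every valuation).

(c), (d)

The schema corresponds to a generalized confluence (Geach) condition: forall x forall y forall z ((x R^2 y & x R^2 z) -> exists w (yRw & zRw)).
(a): fails — uR²u, uR²w but no t with uRt and wRt.
(b): fails — vR²u, vR²u but no t with uRt and uRt.
(c): holds.
(d): holds.
Valid on: (c), (d).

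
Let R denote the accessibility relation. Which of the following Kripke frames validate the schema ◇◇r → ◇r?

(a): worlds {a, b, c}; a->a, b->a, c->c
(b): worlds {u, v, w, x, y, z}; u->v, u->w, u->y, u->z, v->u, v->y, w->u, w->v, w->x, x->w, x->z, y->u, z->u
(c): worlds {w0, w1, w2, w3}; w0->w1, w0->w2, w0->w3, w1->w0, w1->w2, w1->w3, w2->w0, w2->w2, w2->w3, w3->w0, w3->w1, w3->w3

The schema corresponds to transitivity: ∀x ∀y ∀z (Rxy ∧ Ryz → Rxz).
(a): satisfies the condition.
(b): fails — Ruv and Rvu but not Ruu.
(c): fails — Rw1w0 and Rw0w1 but not Rw1w1.

(a)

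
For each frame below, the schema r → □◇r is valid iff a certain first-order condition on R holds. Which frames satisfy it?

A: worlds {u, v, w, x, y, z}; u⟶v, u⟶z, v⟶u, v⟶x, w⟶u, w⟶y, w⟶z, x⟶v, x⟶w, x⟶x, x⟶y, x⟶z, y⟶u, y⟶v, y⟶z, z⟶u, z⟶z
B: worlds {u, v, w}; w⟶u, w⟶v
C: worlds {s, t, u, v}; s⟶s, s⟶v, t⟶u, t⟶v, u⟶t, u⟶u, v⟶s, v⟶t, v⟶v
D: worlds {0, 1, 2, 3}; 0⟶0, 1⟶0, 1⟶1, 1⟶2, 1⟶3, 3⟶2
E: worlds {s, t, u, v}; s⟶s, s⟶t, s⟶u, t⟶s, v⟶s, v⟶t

C

Frame correspondent (Sahlqvist): ∀x ∀y (Rxy → Ryx) — i.e. symmetry.
A: fails — Rxw but not Rwx.
B: fails — Rwu but not Ruw.
C: ✓.
D: fails — R10 but not R01.
E: fails — Rvt but not Rtv.
Valid on: C.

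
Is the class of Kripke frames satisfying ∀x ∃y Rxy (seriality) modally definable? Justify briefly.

Yes, by □r → ◇r

Yes: it is seriality, defined by the D schema □r → ◇r.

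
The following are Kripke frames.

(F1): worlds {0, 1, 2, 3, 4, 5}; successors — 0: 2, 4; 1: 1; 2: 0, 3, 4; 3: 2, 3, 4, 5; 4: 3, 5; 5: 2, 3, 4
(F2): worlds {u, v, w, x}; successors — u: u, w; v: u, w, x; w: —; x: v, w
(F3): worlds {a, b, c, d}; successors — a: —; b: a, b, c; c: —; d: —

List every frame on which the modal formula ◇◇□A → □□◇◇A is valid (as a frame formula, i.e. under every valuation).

This is the axiom for a generalized confluence (Geach) condition; its first-order frame correspondent is ∀x ∀y ∀z ((xR²y ∧ xR²z) → ∃w (yRw ∧ zR²w)).
(F1): ✓.
(F2): fails — uR²u, uR²w but no t with uRt and wR²t.
(F3): fails — bR²a, bR²a but no w with aRw and aR²w.
Valid on: (F1).

(F1)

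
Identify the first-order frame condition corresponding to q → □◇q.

Symmetry

Suppose q→□◇q is valid. Take Rxy and set V(q)={x}. Then q at x, so □◇q at x, so ◇q at y, so some z with Ryz has q; z=x, i.e. Ryx.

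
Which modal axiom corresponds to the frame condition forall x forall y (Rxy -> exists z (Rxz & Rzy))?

A defining formula is □□r → □r (the C4 axiom).
Suppose □□r→□r is valid. Take Rxy and set V(r)={w : xR²w}. Then □□r at x, so □r at x, so r at y, i.e. ∃z(Rxz∧Rzy).

□□r → □r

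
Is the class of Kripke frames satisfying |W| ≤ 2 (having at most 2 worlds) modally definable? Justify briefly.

Modal frame validity is preserved under disjoint unions.
Any modal formula valid on each of 3 disjoint one-world frames is valid on their disjoint union (validity is preserved under disjoint unions). Each one-world frame has |W|=1≤2, but the union has |W|=3.
Hence having at most 2 worlds is not modally definable.

Not definable by any modal formula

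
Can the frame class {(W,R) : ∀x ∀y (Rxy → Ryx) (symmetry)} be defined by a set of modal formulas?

Yes, by p → □◇p

Yes: it is symmetry, defined by the B schema p → □◇p.
Suppose p→□◇p is valid. Take Rxy and set V(p)={x}. Then p at x, so □◇p at x, so ◇p at y, so some z with Ryz has p; z=x, i.e. Ryx.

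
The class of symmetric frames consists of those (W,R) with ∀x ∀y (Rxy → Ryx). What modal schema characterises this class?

A defining formula is r → □◇r (the B axiom).

r → □◇r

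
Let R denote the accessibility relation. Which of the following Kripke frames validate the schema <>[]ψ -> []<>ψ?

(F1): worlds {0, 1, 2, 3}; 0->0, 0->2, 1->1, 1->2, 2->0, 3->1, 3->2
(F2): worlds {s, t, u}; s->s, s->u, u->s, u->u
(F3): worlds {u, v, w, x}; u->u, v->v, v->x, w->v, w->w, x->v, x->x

(F2), (F3)

Frame correspondent (Sahlqvist): forall x forall y forall z (Rxy & Rxz -> exists w (Ryw & Rzw)) — i.e. convergence.
(F1): fails — R12 and R11 but 2 and 1 have no common successor.
(F2): satisfies the condition.
(F3): satisfies the condition.
Valid on: (F2), (F3).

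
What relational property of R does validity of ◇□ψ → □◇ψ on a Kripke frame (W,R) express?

Convergence

This is the .2 axiom.
It corresponds to convergence: ∀x ∀y ∀z (Rxy ∧ Rxz → ∃w (Ryw ∧ Rzw)).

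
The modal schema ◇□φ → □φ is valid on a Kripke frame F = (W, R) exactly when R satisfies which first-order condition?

Replacing φ by ¬φ and contraposing gives the equivalent schema ◇φ → □◇φ.
Suppose ◇φ→□◇φ is valid. Take Rxy, Rxz and set V(φ)={y}. Then ◇φ at x, so □◇φ at x, so ◇φ at z, so some w with Rzw has φ; w=y, i.e. Rzy. By symmetry of the argument, Ryz.

The Euclidean property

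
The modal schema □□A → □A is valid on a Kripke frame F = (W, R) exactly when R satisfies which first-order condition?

density

Suppose □□A→□A is valid. Take Rxy and set V(A)={w : xR²w}. Then □□A at x, so □A at x, so A at y, i.e. ∃z(Rxz∧Rzy).
The converse is a direct semantic check.
So the correspondent is density.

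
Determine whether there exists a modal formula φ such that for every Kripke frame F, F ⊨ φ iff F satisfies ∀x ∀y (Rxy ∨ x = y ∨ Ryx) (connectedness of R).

If a class were modally definable it would be closed under disjoint unions (Goldblatt–Thomason).
Take 3 disjoint single-world reflexive frames: each is trivially connected, but their disjoint union has 3 worlds with no edge between distinct components, so it is not connected.
So the class is not modally definable.

No — not modally definable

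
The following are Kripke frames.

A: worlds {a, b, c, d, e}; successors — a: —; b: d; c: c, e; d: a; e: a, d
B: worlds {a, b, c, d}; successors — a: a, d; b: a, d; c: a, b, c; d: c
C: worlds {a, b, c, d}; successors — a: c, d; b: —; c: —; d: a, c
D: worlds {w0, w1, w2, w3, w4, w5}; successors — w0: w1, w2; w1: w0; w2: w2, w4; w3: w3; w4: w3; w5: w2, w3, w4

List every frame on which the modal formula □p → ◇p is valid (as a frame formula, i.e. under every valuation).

Frame correspondent (Sahlqvist): ∀x ∃y Rxy — i.e. seriality.
A: fails — world a has no successor.
B: condition met.
C: fails — world b has no successor.
D: condition met.
Valid on: B, D.

B, D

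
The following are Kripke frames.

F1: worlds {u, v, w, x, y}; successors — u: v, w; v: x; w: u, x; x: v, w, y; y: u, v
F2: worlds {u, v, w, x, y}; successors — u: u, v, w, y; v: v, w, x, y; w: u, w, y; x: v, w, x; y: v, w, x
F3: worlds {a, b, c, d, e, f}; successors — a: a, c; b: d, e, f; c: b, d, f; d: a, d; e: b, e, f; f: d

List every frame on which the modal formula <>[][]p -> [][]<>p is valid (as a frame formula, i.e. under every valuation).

F2

This is the axiom for a generalized confluence (Geach) condition; its first-order frame correspondent is forall x forall y forall z ((xRy & x R^2 z) -> exists w (y R^2 w & zRw)).
F1: fails — xRv, xR²v but no t with vR²t and vRt.
F2: condition met.
F3: fails — bRd, bR²e but no w with dR²w and eRw.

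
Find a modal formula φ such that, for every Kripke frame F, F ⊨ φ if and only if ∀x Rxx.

The condition is reflexivity. The T schema □q → q defines it.
Suppose □q→q is valid. At any x set V(q)={w : Rxw}. Then □q holds at x, so q holds at x, i.e. Rxx.

□q → q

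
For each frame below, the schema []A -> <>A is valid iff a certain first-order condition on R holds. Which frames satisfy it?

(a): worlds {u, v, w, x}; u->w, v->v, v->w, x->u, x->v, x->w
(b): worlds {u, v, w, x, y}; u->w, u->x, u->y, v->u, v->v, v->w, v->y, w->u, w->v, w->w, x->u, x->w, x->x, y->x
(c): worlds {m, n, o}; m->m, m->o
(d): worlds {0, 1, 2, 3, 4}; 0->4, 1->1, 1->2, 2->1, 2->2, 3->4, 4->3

(b), (d)

Frame correspondent (Sahlqvist): forall x exists y Rxy — i.e. seriality.
(a): fails — world w has no successor.
(b): ✓.
(c): fails — world n has no successor.
(d): ✓.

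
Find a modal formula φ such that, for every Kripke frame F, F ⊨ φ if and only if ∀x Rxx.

The condition is reflexivity. The T schema □s → s defines it.
Suppose □s→s is valid. At any x set V(s)={w : Rxw}. Then □s holds at x, so s holds at x, i.e. Rxx.

□s → s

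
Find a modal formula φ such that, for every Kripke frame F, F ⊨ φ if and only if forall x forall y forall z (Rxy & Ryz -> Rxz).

A defining formula is □ψ → □□ψ (the 4 axiom).

□ψ → □□ψ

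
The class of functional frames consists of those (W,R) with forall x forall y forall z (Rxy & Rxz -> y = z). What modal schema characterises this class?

A defining formula is ◇p → □p (the CD axiom).

◇p → □p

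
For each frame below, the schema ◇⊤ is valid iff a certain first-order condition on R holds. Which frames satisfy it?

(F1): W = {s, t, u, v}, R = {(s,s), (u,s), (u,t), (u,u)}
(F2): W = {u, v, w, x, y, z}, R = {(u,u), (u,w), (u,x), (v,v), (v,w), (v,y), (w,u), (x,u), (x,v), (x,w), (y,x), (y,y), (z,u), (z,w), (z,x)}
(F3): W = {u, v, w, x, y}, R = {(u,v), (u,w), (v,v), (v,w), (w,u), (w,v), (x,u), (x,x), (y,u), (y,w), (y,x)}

(F2), (F3)

The schema corresponds to seriality: ∀x ∃y Rxy.
(F1): fails — world t has no successor.
(F2): holds.
(F3): holds.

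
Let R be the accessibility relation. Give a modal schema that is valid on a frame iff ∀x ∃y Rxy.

□r → ◇r

This is seriality; the standard corresponding axiom is D: □r → ◇r.
Suppose □r→◇r is valid. At any x set V(r)=W. Then □r at x, so ◇r at x, so x has a successor.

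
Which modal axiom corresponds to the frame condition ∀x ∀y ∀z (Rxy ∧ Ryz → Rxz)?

□q → □□q

A defining formula is □q → □□q (the 4 axiom).
Suppose □q→□□q is valid. Take Rxy, Ryz and set V(q)={w : Rxw}. Then □q at x, so □□q at x, so □q at y, so q at z, i.e. Rxz.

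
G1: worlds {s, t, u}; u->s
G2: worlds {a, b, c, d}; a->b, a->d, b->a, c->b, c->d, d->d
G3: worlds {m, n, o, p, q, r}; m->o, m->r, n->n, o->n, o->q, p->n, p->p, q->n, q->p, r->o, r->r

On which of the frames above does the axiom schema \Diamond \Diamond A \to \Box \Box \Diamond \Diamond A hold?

G1

The schema corresponds to a generalized confluence (Geach) condition: \forall x \forall y \forall z ((x R^2 y \wedge x R^2 z) \to \exists w (y = w \wedge z R^2 w)).
G1: holds.
G2: fails — aR²a, aR²d but no w with a=w and dR²w.
G3: fails — mR²o, mR²n but no w with o=w and nR²w.
Valid on: G1.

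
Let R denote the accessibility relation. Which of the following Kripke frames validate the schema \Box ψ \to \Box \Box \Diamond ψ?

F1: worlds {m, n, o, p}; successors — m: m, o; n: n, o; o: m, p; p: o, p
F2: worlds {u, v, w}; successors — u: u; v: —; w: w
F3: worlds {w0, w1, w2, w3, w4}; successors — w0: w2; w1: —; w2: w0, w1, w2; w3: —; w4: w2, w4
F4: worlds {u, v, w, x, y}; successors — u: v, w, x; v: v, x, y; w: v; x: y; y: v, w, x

The schema corresponds to a generalized confluence (Geach) condition: \forall x \forall z (x R^2 z \to \exists w (xRw \wedge zRw)).
F1: fails — nR²o but no w with nRw and oRw.
F2: ✓.
F3: fails — w0R²w1 but no w with w0Rw and w1Rw.
F4: fails — uR²x but no t with uRt and xRt.

F2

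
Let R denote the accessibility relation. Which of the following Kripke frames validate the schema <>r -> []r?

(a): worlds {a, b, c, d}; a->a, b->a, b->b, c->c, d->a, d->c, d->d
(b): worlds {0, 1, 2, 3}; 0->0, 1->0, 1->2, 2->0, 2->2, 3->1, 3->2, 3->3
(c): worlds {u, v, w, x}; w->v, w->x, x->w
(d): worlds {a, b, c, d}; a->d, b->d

Frame correspondent (Sahlqvist): forall x forall y forall z (Rxy & Rxz -> y = z) — i.e. partial functionality.
(a): fails — b sees both a and b.
(b): fails — 1 sees both 0 and 2.
(c): fails — w sees both v and x.
(d): satisfies the condition.
Valid on: (d).

(d)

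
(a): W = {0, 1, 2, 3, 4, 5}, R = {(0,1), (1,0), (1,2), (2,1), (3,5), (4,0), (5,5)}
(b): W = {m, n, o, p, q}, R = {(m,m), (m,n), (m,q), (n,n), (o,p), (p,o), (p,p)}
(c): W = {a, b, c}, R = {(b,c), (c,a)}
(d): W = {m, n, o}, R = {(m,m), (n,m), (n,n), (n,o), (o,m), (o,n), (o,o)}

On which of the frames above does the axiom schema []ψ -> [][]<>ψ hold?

Frame correspondent (Sahlqvist): forall x forall z (x R^2 z -> exists w (xRw & zRw)) — i.e. a generalized confluence (Geach) condition.
(a): ✓.
(b): fails — mR²q but no w with mRw and qRw.
(c): fails — bR²a but no w with bRw and aRw.
(d): ✓.
Valid on: (a), (d).

(a), (d)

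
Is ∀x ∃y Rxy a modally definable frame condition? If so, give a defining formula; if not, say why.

Yes — defined by □p → ◇p

This is a Sahlqvist condition; the D axiom □p → ◇p defines it.
Suppose □p→◇p is valid. At any x set V(p)=W. Then □p at x, so ◇p at x, so x has a successor.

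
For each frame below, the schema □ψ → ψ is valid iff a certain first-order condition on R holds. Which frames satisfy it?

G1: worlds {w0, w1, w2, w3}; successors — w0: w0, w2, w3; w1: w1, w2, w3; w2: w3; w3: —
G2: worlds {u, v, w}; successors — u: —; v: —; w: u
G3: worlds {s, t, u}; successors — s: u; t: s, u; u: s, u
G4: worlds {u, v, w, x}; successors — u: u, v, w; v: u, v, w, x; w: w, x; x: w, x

Frame correspondent (Sahlqvist): ∀x Rxx — i.e. reflexivity.
G1: fails — world w2 does not see itself.
G2: fails — world u does not see itself.
G3: fails — world s does not see itself.
G4: ✓.

G4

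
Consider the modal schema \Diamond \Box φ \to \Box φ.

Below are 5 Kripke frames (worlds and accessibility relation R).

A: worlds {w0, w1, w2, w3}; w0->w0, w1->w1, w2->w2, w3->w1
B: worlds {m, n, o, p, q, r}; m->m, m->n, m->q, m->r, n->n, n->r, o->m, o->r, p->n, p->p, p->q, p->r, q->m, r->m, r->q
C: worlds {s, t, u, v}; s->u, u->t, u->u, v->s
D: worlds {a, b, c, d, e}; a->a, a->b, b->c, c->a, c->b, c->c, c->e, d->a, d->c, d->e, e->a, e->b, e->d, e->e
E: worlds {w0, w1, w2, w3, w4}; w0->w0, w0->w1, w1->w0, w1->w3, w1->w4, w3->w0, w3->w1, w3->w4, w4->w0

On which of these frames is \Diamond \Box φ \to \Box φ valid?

A

This is the axiom for the Euclidean property; its first-order frame correspondent is \forall x \forall y \forall z (Rxy \wedge Rxz \to Ryz).
A: ✓.
B: fails — Rmr and Rmr but not Rrr.
C: fails — Rut and Rut but not Rtt.
D: fails — Rab and Rab but not Rbb.
E: fails — Rw0w1 and Rw0w1 but not Rw1w1.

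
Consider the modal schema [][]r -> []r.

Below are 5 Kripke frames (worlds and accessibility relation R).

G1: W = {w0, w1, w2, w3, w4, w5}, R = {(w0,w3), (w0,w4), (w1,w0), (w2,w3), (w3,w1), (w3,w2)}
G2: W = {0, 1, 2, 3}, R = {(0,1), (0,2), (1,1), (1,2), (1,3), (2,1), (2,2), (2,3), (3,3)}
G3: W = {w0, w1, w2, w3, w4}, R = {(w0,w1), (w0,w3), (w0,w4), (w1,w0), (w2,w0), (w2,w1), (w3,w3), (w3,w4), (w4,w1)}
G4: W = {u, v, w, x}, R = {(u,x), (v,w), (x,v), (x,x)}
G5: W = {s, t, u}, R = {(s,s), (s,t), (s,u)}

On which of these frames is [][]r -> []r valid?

G2, G5

This is the axiom for density; its first-order frame correspondent is forall x forall y (Rxy -> exists z (Rxz & Rzy)).
G1: fails — Rw1w0 but no z with Rw1z and Rzw0.
G2: holds.
G3: fails — Rw1w0 but no z with Rw1z and Rzw0.
G4: fails — Rvw but no z with Rvz and Rzw.
G5: holds.
Valid on: G2, G5.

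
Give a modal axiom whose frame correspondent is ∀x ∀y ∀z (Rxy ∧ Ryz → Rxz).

The condition is transitivity. The 4 schema □q → □□q defines it.
Suppose □q→□□q is valid. Take Rxy, Ryz and set V(q)={w : Rxw}. Then □q at x, so □□q at x, so □q at y, so q at z, i.e. Rxz.

□q → □□q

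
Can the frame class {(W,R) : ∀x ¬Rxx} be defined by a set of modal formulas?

No — not modally definable

If a class were modally definable it would be closed under surjective bounded morphisms (Goldblatt–Thomason).
The 3-cycle (worlds w0,w1,w2 with w0→w1→w2→w0) is irreflexive, and the map sending every world to a single reflexive point • is a surjective bounded morphism (forth: every edge maps to (•,•); back: every world has a successor). So any modal formula valid on the 3-cycle is also valid on the reflexive point, which is not irreflexive.
Hence irreflexivity is not modally definable.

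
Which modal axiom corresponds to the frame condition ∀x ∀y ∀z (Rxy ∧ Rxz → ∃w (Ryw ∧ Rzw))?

◇□p → □◇p

A defining formula is ◇□p → □◇p (the .2 axiom).
Suppose ◇□p→□◇p is valid. Take Rxy, Rxz and set V(p)={w : Ryw}. Then □p at y so ◇□p at x, so □◇p at x, so ◇p at z, giving w with Rzw and Ryw.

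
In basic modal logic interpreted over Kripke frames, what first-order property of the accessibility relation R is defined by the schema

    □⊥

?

□⊥ is valid iff no world has any successor (otherwise □⊥ fails at any world with one).
Conversely, any frame satisfying ∀x ∀y ¬Rxy validates the schema.
So the correspondent is emptiness of R.

emptiness of R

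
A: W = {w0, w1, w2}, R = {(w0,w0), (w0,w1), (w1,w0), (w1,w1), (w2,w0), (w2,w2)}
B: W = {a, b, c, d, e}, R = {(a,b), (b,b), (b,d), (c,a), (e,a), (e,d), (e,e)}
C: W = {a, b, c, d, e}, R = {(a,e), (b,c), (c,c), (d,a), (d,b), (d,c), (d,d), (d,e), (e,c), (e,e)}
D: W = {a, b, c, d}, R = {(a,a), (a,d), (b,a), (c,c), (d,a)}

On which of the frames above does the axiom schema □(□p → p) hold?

A

Frame correspondent (Sahlqvist): ∀x ∀y (Rxy → Ryy) — i.e. shift-reflexivity.
A: ✓.
B: fails — Rea but not Raa.
C: fails — Rdb but not Rbb.
D: fails — Rad but not Rdd.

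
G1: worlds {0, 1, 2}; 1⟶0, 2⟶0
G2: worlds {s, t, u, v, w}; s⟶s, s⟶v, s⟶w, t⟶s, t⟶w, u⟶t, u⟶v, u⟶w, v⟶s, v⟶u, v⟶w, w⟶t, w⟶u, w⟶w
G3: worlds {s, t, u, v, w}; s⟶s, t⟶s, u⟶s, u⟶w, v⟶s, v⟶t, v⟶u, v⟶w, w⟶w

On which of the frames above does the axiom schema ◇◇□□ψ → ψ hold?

This is the axiom for a generalized confluence (Geach) condition; its first-order frame correspondent is ∀x ∀y (xR²y → ∃w (yR²w ∧ x = w)).
G1: holds.
G2: fails — vR²u but no w* with uR²w* and v=w*.
G3: fails — tR²s but no w* with sR²w* and t=w*.

G1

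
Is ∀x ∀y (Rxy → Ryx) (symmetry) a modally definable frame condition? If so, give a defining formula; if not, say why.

Definable; p → □◇p defines it

Yes: it is symmetry, defined by the B schema p → □◇p.
Suppose p→□◇p is valid. Take Rxy and set V(p)={x}. Then p at x, so □◇p at x, so ◇p at y, so some z with Ryz has p; z=x, i.e. Ryx.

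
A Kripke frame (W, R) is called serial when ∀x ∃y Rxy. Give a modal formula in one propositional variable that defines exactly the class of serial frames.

A defining formula is □q → ◇q (the D axiom).
Suppose □q→◇q is valid. At any x set V(q)=W. Then □q at x, so ◇q at x, so x has a successor.

□q → ◇q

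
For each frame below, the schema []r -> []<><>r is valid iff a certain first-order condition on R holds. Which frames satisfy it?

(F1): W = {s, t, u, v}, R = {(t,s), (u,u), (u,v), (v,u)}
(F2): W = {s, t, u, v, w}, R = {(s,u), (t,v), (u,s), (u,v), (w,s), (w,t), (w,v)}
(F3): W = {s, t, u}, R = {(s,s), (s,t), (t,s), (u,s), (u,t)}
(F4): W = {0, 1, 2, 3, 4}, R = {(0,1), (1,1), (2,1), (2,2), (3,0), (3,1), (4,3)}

(F3)

The schema corresponds to a generalized confluence (Geach) condition: forall x forall z (xRz -> exists w (xRw & z R^2 w)).
(F1): fails — tRs but no w with tRw and sR²w.
(F2): fails — tRv but no w* with tRw* and vR²w*.
(F3): ✓.
(F4): fails — 4R3 but no w with 4Rw and 3R²w.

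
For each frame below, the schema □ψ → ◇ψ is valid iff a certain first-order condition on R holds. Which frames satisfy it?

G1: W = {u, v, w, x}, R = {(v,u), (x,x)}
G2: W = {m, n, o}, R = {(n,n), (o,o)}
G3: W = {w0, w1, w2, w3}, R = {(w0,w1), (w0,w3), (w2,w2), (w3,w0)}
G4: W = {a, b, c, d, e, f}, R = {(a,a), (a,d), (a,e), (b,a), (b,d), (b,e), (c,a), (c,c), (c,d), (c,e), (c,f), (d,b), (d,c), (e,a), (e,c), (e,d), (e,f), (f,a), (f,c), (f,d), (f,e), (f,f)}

The schema corresponds to seriality: ∀x ∃y Rxy.
G1: fails — world u has no successor.
G2: fails — world m has no successor.
G3: fails — world w1 has no successor.
G4: ✓.
Valid on: G4.

G4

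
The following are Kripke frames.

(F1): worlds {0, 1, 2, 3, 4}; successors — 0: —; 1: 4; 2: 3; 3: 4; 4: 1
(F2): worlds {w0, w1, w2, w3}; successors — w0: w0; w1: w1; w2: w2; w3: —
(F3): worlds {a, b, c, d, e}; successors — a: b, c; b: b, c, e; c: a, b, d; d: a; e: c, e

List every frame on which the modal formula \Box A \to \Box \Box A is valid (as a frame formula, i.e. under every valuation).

(F2)

This is the axiom for transitivity; its first-order frame correspondent is \forall x \forall y \forall z (Rxy \wedge Ryz \to Rxz).
(F1): fails — R23 and R34 but not R24.
(F2): ✓.
(F3): fails — Rbc and Rcd but not Rbd.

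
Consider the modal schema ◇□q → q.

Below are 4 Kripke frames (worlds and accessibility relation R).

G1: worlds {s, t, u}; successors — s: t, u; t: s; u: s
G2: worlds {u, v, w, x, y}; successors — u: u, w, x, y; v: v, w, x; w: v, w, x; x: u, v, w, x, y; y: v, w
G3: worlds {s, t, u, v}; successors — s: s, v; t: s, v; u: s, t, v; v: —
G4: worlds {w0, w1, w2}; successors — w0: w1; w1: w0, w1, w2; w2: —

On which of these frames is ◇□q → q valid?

This is the axiom for symmetry; its first-order frame correspondent is ∀x ∀y (Rxy → Ryx).
G1: ✓.
G2: fails — Ruw but not Rwu.
G3: fails — Ruv but not Rvu.
G4: fails — Rw1w2 but not Rw2w1.
Valid on: G1.

G1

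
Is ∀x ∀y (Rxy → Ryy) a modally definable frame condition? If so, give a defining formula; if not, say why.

Yes — defined by □(□q → q)

Yes: it is shift-reflexivity, defined by the T□ schema □(□q → q).
Suppose □(□q→q) is valid. Take Rxy and set V(q)={w : Ryw}. Then at y, □q holds; since □(□q→q) at x, □q→q at y, so q at y, i.e. Ryy.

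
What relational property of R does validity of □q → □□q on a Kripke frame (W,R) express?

transitivity: ∀x ∀y ∀z (Rxy ∧ Ryz → Rxz)

This is the 4 axiom.
Its frame correspondent is transitivity — ∀x ∀y ∀z (Rxy ∧ Ryz → Rxz).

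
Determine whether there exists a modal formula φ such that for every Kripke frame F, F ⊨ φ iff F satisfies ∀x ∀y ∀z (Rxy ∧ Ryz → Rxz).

Yes — defined by □q → □□q

This is a Sahlqvist condition; the 4 axiom □q → □□q defines it.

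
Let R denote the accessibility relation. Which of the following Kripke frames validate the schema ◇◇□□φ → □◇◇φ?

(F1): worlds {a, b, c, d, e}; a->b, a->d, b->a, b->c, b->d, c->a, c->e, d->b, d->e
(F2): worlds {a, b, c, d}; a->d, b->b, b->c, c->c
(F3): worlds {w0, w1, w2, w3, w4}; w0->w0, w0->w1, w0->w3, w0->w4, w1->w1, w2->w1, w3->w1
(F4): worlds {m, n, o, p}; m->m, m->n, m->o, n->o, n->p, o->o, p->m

The schema corresponds to a generalized confluence (Geach) condition: ∀x ∀y ∀z ((xR²y ∧ xRz) → ∃w (yR²w ∧ zR²w)).
(F1): fails — aR²e, aRb but no w with eR²w and bR²w.
(F2): condition met.
(F3): fails — w0R²w0, w0Rw4 but no w with w0R²w and w4R²w.
(F4): condition met.

(F2), (F4)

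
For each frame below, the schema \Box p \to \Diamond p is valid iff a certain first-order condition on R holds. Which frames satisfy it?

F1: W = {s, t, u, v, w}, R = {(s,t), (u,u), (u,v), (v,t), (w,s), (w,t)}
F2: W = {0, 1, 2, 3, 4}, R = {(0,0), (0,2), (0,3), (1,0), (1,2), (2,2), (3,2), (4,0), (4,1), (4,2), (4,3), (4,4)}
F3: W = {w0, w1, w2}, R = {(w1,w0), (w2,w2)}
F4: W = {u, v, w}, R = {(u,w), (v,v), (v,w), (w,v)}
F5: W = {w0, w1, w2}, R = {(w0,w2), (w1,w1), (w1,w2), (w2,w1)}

F2, F4, F5

Frame correspondent (Sahlqvist): \forall x \exists y Rxy — i.e. seriality.
F1: fails — world t has no successor.
F2: ✓.
F3: fails — world w0 has no successor.
F4: ✓.
F5: ✓.
Valid on: F2, F4, F5.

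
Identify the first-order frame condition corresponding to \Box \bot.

emptiness of R: \forall x \forall y \neg Rxy

□⊥ is valid iff no world has any successor (otherwise □⊥ fails at any world with one).
The converse is a direct semantic check.
So the correspondent is emptiness of R.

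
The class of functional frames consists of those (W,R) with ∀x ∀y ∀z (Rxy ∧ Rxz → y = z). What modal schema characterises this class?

The condition is partial functionality. The CD schema ◇q → □q defines it.
Suppose ◇q→□q is valid. Take Rxy, Rxz and set V(q)={y}. Then ◇q at x, so □q at x, so q at z, i.e. z=y.

◇q → □q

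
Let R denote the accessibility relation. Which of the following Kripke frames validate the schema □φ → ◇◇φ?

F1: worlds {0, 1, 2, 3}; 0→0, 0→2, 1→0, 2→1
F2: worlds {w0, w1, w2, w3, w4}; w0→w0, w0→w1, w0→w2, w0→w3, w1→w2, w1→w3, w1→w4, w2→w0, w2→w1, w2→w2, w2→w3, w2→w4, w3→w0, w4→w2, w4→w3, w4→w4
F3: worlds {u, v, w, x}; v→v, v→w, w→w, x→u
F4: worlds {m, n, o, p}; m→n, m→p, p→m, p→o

F2

This is the axiom for a generalized confluence (Geach) condition; its first-order frame correspondent is ∀x ∃w (xRw ∧ xR²w).
F1: fails — at 2 but no w with 2Rw and 2R²w.
F2: ✓.
F3: fails — at u but no t with uRt and uR²t.
F4: fails — at m but no w with mRw and mR²w.
Valid on: F2.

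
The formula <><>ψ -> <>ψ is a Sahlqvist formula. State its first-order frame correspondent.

Equivalently (dual form): □ψ → □□ψ.
Suppose □ψ→□□ψ is valid. Take Rxy, Ryz and set V(ψ)={w : Rxw}. Then □ψ at x, so □□ψ at x, so □ψ at y, so ψ at z, i.e. Rxz.
The converse is a direct semantic check.
So the correspondent is transitivity.

transitivity: forall x forall y forall z (Rxy & Ryz -> Rxz)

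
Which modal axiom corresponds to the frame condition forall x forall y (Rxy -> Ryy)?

□(□s → s)

A defining formula is □(□s → s) (the T□ axiom).
Suppose □(□s→s) is valid. Take Rxy and set V(s)={w : Ryw}. Then at y, □s holds; since □(□s→s) at x, □s→s at y, so s at y, i.e. Ryy.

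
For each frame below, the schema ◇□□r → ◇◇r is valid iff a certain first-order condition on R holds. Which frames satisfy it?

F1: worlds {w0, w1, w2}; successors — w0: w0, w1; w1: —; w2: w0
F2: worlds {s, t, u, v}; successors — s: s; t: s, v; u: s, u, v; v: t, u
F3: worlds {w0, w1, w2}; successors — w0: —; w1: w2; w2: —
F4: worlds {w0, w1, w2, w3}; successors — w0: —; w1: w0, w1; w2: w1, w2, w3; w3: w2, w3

The schema corresponds to a generalized confluence (Geach) condition: ∀x ∀y (xRy → ∃w (yR²w ∧ xR²w)).
F1: fails — w0Rw1 but no w with w1R²w and w0R²w.
F2: satisfies the condition.
F3: fails — w1Rw2 but no w with w2R²w and w1R²w.
F4: fails — w1Rw0 but no w with w0R²w and w1R²w.

F2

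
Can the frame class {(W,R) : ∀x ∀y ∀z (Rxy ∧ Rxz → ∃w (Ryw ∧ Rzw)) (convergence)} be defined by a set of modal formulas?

Definable; ◇□r → □◇r defines it

The condition is convergence. A defining modal formula is ◇□r → □◇r.
Suppose ◇□r→□◇r is valid. Take Rxy, Rxz and set V(r)={w : Ryw}. Then □r at y so ◇□r at x, so □◇r at x, so ◇r at z, giving w with Rzw and Ryw.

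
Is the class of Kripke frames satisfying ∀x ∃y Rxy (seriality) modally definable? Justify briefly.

Yes, by □r → ◇r

The condition is seriality. A defining modal formula is □r → ◇r.
Suppose □r→◇r is valid. At any x set V(r)=W. Then □r at x, so ◇r at x, so x has a successor.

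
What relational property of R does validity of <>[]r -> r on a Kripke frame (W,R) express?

symmetry

Equivalently (dual form): r → □◇r.
Suppose r→□◇r is valid. Take Rxy and set V(r)={x}. Then r at x, so □◇r at x, so ◇r at y, so some z with Ryz has r; z=x, i.e. Ryx.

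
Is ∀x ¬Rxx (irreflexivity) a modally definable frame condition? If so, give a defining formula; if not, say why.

If a class were modally definable it would be closed under surjective bounded morphisms (Goldblatt–Thomason).
The 3-cycle (worlds w0,w1,w2 with w0→w1→w2→w0) is irreflexive, and the map sending every world to a single reflexive point • is a surjective bounded morphism (forth: every edge maps to (•,•); back: every world has a successor). So any modal formula valid on the 3-cycle is also valid on the reflexive point, which is not irreflexive.
So the class is not modally definable.

Not modally definable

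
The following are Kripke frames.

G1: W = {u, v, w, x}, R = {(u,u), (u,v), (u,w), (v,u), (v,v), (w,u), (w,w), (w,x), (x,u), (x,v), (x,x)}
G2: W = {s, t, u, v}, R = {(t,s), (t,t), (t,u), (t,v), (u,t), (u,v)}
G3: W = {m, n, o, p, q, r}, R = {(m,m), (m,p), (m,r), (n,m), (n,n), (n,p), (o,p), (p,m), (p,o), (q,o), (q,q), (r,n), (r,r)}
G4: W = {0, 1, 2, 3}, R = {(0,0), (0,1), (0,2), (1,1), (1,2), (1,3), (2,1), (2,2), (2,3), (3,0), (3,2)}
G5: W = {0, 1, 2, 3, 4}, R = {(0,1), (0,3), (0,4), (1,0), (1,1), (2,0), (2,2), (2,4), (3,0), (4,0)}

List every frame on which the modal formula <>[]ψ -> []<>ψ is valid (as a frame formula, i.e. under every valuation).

Frame correspondent (Sahlqvist): forall x forall y forall z (Rxy & Rxz -> exists w (Ryw & Rzw)) — i.e. convergence.
G1: ✓.
G2: fails — Rtv and Rtv but v and v have no common successor.
G3: fails — Rmr and Rmp but r and p have no common successor.
G4: ✓.
G5: fails — R20 and R24 but 0 and 4 have no common successor.

G1, G4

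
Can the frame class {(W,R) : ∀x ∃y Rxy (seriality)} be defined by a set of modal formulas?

Yes: it is seriality, defined by the D schema □q → ◇q.
Suppose □q→◇q is valid. At any x set V(q)=W. Then □q at x, so ◇q at x, so x has a successor.

Yes, by □q → ◇q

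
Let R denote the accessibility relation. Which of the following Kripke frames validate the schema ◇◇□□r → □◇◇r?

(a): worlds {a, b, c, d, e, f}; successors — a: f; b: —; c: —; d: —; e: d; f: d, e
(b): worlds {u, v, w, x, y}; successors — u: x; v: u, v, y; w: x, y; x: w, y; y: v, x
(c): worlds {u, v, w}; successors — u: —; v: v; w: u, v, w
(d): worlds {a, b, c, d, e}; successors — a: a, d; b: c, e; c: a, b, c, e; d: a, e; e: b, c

The schema corresponds to a generalized confluence (Geach) condition: ∀x ∀y ∀z ((xR²y ∧ xRz) → ∃w (yR²w ∧ zR²w)).
(a): fails — aR²d, aRf but no w with dR²w and fR²w.
(b): satisfies the condition.
(c): fails — wR²u, wRu but no t with uR²t and uR²t.
(d): satisfies the condition.

(b), (d)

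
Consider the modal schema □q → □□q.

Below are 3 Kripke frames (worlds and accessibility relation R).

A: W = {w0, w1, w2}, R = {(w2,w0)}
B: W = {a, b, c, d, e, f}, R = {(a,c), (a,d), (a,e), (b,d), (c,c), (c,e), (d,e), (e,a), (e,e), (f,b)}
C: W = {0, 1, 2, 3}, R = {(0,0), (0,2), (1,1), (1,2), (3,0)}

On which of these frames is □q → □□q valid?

A

The schema corresponds to transitivity: ∀x ∀y ∀z (Rxy ∧ Ryz → Rxz).
A: condition met.
B: fails — Rde and Rea but not Rda.
C: fails — R30 and R02 but not R32.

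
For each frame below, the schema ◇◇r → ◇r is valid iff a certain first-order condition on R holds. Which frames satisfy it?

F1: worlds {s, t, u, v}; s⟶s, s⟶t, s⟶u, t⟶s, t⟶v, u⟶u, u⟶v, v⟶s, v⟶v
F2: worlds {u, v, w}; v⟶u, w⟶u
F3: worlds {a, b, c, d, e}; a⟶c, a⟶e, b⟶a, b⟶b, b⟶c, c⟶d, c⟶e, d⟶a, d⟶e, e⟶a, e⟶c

Frame correspondent (Sahlqvist): ∀x ∀y ∀z (Rxy ∧ Ryz → Rxz) — i.e. transitivity.
F1: fails — Ruv and Rvs but not Rus.
F2: holds.
F3: fails — Rbc and Rcd but not Rbd.

F2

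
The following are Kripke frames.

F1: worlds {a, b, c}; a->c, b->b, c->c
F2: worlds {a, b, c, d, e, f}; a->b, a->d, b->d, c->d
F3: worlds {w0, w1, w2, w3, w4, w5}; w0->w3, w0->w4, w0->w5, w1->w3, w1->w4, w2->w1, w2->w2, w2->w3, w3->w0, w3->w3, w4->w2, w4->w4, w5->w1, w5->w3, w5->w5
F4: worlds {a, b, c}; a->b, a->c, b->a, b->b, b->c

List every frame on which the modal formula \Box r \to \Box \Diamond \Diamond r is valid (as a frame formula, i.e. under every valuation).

F1, F3

The schema corresponds to a generalized confluence (Geach) condition: \forall x \forall z (xRz \to \exists w (xRw \wedge z R^2 w)).
F1: condition met.
F2: fails — aRb but no w with aRw and bR²w.
F3: condition met.
F4: fails — aRc but no w with aRw and cR²w.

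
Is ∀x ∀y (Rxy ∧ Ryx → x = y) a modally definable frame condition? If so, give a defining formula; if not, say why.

No

If a class were modally definable it would be closed under surjective bounded morphisms (Goldblatt–Thomason).
The 6-cycle (worlds w0,w1,w2,w3,w4,w5 with w0→w1→w2→w3→w4→w5→w0) is antisymmetric. Sending even-indexed worlds to s and odd-indexed worlds to t is a surjective bounded morphism onto the two-world frame with s↔t, which is not antisymmetric.
So the class is not modally definable.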